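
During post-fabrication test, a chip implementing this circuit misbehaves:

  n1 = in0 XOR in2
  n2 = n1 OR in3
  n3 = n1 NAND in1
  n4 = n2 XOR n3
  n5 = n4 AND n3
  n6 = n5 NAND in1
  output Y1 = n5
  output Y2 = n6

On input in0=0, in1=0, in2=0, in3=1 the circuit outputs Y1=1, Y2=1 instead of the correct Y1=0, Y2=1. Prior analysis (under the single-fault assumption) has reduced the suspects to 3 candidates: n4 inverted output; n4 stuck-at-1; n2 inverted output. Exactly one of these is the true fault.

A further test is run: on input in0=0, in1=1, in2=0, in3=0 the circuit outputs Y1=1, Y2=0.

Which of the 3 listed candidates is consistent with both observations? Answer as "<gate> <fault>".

n4 stuck-at-1

Evaluate each candidate on input in0=0, in1=1, in2=0, in3=0:
  n4 inverted output: n1=0, n2=0, n3=1, n4=0 [inverted output], n5=0, n6=1 → Y1=0, Y2=1 — eliminated
  n4 stuck-at-1: n1=0, n2=0, n3=1, n4=1 [stuck-at-1], n5=1, n6=0 → Y1=1, Y2=0 — matches
  n2 inverted output: n1=0, n2=1 [inverted output], n3=1, n4=0, n5=0, n6=1 → Y1=0, Y2=1 — eliminated
Only n4 stuck-at-1 reproduces the observed Y1=1, Y2=0.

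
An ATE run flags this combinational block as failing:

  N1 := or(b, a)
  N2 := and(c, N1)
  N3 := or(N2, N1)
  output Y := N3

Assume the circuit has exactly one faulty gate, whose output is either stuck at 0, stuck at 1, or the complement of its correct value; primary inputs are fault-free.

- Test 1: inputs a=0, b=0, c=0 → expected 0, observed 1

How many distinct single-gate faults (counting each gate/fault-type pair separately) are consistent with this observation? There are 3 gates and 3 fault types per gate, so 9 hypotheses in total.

6

Fault-free: N1=0, N2=0, N3=0 → 0. Observed 1.
  N1 stuck-at-0: output 0 ✗
  N1 stuck-at-1: output 1 ✓
  N1 inverted output: output 1 ✓
  N2 stuck-at-0: output 0 ✗
  N2 stuck-at-1: output 1 ✓
  N2 inverted output: output 1 ✓
  N3 stuck-at-0: output 0 ✗
  N3 stuck-at-1: output 1 ✓
  N3 inverted output: output 1 ✓
Consistent faults: {N1 stuck-at-1, N1 inverted output, N2 stuck-at-1, N2 inverted output, N3 stuck-at-1, N3 inverted output} — 6 in all.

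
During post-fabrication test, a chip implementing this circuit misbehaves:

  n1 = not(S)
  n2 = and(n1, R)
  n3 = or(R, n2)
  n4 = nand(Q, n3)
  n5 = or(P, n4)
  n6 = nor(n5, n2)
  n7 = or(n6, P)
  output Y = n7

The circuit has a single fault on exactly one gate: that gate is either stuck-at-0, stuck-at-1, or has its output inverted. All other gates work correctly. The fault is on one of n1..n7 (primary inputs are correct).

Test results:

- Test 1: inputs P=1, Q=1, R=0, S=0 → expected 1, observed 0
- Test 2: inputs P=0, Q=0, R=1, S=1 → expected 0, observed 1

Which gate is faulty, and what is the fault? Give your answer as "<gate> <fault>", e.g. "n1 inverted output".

Fault-free values for test 1 (P=1, Q=1, R=0, S=0): n1=1, n2=0, n3=0, n4=1, n5=1, n6=0, n7=1, giving Y=1. Observed 0.
Test 1: faults giving observed 0 are {n7 stuck-at-0, n7 inverted output}.
Test 2 (P=0, Q=0, R=1, S=1): fault-free n1=0, n2=0, n3=1, n4=1, n5=1, n6=0, n7=0 → 0; observed 1. Eliminates n7 stuck-at-0.
Only n7 inverted output is consistent with every test.

n7 inverted output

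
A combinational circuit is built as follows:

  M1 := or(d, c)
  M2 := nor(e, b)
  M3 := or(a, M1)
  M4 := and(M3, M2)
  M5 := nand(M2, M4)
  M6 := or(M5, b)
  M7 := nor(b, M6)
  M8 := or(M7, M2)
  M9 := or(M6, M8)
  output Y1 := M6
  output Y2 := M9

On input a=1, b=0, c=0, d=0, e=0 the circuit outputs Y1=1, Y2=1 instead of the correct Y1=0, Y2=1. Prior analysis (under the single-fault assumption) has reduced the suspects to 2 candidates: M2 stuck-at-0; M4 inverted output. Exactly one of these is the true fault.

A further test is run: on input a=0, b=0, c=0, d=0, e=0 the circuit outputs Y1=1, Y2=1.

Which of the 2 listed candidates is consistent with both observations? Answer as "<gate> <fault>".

M2 stuck-at-0

Evaluate each candidate on input a=0, b=0, c=0, d=0, e=0:
  M2 stuck-at-0: M1=0, M2=0 [stuck-at-0], M3=0, M4=0, M5=1, M6=1, M7=0, M8=0, M9=1 → Y1=1, Y2=1 — matches
  M4 inverted output: M1=0, M2=1, M3=0, M4=1 [inverted output], M5=0, M6=0, M7=1, M8=1, M9=1 → Y1=0, Y2=1 — eliminated
Only M2 stuck-at-0 reproduces the observed Y1=1, Y2=1.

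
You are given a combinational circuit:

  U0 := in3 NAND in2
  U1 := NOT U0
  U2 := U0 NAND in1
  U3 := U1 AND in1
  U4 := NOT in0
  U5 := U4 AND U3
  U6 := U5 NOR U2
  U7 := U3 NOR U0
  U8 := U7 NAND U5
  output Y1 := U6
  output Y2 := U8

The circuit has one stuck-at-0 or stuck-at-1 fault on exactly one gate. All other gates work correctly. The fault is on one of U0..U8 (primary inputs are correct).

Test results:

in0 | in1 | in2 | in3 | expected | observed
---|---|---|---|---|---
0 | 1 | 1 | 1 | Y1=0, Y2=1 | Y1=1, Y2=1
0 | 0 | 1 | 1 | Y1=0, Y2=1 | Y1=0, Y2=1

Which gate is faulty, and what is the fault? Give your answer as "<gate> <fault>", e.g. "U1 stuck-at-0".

U0 stuck-at-1

Fault-free values for test 1 (in0=0, in1=1, in2=1, in3=1): U0=0, U1=1, U2=1, U3=1, U4=1, U5=1, U6=0, U7=0, U8=1, giving Y1=0, Y2=1. Observed Y1=1, Y2=1.
Test 1: faults giving observed Y1=1, Y2=1 are {U0 stuck-at-1, U6 stuck-at-1}.
Test 2 (in0=0, in1=0, in2=1, in3=1): fault-free U0=0, U1=1, U2=1, U3=0, U4=1, U5=0, U6=0, U7=1, U8=1 → Y1=0, Y2=1; observed Y1=0, Y2=1. Eliminates U6 stuck-at-1.
Only U0 stuck-at-1 is consistent with every test.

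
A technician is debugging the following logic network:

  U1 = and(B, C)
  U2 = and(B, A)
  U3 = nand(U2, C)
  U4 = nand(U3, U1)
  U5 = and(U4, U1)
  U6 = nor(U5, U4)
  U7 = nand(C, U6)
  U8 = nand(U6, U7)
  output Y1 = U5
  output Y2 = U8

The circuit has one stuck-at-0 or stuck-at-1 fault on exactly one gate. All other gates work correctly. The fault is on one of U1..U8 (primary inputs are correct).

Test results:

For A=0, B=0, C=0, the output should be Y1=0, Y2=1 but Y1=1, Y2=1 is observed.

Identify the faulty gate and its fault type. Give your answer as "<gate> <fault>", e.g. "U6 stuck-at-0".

U5 stuck-at-1

Fault-free values for test 1 (A=0, B=0, C=0): U1=0, U2=0, U3=1, U4=1, U5=0, U6=0, U7=1, U8=1, giving Y1=0, Y2=1. Observed Y1=1, Y2=1.
Test 1: faults giving observed Y1=1, Y2=1 are {U5 stuck-at-1}.
Only U5 stuck-at-1 is consistent with every test.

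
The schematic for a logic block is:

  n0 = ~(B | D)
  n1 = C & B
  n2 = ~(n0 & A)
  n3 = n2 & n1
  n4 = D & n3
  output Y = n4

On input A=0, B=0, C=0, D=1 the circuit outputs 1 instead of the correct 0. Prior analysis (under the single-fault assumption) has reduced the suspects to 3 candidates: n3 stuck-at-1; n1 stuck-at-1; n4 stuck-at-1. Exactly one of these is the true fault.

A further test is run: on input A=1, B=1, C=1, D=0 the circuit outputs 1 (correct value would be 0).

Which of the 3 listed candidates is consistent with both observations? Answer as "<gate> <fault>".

Evaluate each candidate on input A=1, B=1, C=1, D=0:
  n3 stuck-at-1: n0=0, n1=1, n2=1, n3=1 [stuck-at-1], n4=0 → 0 — eliminated
  n1 stuck-at-1: n0=0, n1=1 [stuck-at-1], n2=1, n3=1, n4=0 → 0 — eliminated
  n4 stuck-at-1: n0=0, n1=1, n2=1, n3=1, n4=1 [stuck-at-1] → 1 — matches
Only n4 stuck-at-1 reproduces the observed 1.

n4 stuck-at-1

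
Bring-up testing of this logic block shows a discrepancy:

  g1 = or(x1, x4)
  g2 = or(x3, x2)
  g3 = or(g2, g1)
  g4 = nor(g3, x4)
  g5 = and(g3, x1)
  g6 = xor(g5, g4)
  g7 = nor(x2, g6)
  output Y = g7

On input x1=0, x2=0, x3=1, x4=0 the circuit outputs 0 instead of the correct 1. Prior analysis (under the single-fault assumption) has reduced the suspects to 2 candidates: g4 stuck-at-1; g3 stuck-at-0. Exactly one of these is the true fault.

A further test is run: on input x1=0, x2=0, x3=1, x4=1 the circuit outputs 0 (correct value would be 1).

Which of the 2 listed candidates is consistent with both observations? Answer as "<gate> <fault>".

Evaluate each candidate on input x1=0, x2=0, x3=1, x4=1:
  g4 stuck-at-1: g1=1, g2=1, g3=1, g4=1 [stuck-at-1], g5=0, g6=1, g7=0 → 0 — matches
  g3 stuck-at-0: g1=1, g2=1, g3=0 [stuck-at-0], g4=0, g5=0, g6=0, g7=1 → 1 — eliminated
Only g4 stuck-at-1 reproduces the observed 0.

g4 stuck-at-1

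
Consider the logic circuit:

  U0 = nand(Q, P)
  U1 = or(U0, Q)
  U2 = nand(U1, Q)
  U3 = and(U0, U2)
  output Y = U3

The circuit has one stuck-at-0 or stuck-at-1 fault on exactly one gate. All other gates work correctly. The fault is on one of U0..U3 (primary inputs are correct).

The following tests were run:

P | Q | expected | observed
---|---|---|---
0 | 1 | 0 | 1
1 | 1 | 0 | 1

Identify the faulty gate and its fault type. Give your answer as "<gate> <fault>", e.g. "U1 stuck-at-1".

U3 stuck-at-1

Fault-free values for test 1 (P=0, Q=1): U0=1, U1=1, U2=0, U3=0, giving Y=0. Observed 1.
Test 1: faults giving observed 1 are {U1 stuck-at-0, U2 stuck-at-1, U3 stuck-at-1}.
Test 2 (P=1, Q=1): fault-free U0=0, U1=1, U2=0, U3=0 → 0; observed 1. Eliminates U1 stuck-at-0, U2 stuck-at-1.
Only U3 stuck-at-1 is consistent with every test.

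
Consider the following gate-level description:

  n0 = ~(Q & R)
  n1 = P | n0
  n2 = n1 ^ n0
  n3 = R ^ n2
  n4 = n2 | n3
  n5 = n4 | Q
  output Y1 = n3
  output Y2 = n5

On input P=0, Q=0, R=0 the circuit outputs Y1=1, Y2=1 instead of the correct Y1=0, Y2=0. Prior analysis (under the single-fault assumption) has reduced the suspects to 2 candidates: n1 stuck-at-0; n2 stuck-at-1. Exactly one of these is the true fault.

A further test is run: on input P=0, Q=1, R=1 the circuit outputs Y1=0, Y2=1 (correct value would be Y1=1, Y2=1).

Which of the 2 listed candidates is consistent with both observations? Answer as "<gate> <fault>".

Evaluate each candidate on input P=0, Q=1, R=1:
  n1 stuck-at-0: n0=0, n1=0 [stuck-at-0], n2=0, n3=1, n4=1, n5=1 → Y1=1, Y2=1 — eliminated
  n2 stuck-at-1: n0=0, n1=0, n2=1 [stuck-at-1], n3=0, n4=1, n5=1 → Y1=0, Y2=1 — matches
Only n2 stuck-at-1 reproduces the observed Y1=0, Y2=1.

n2 stuck-at-1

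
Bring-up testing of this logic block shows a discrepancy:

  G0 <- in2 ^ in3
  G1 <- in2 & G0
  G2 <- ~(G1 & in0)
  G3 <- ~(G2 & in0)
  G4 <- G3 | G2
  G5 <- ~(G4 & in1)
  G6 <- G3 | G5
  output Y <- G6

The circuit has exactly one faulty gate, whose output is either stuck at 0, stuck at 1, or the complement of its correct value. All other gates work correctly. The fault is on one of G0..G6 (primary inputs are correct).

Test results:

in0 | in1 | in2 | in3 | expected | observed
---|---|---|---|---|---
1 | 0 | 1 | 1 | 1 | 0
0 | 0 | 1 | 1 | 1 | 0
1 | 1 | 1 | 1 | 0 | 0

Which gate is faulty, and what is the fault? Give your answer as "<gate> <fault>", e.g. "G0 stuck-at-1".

G6 stuck-at-0

Fault-free values for test 1 (in0=1, in1=0, in2=1, in3=1): G0=0, G1=0, G2=1, G3=0, G4=1, G5=1, G6=1, giving Y=1. Observed 0.
Test 1: faults giving observed 0 are {G5 stuck-at-0, G5 inverted output, G6 stuck-at-0, G6 inverted output}.
Test 2 (in0=0, in1=0, in2=1, in3=1): fault-free G0=0, G1=0, G2=1, G3=1, G4=1, G5=1, G6=1 → 1; observed 0. Eliminates G5 stuck-at-0, G5 inverted output.
Test 3 (in0=1, in1=1, in2=1, in3=1): fault-free G0=0, G1=0, G2=1, G3=0, G4=1, G5=0, G6=0 → 0; observed 0. Eliminates G6 inverted output.
Only G6 stuck-at-0 is consistent with every test.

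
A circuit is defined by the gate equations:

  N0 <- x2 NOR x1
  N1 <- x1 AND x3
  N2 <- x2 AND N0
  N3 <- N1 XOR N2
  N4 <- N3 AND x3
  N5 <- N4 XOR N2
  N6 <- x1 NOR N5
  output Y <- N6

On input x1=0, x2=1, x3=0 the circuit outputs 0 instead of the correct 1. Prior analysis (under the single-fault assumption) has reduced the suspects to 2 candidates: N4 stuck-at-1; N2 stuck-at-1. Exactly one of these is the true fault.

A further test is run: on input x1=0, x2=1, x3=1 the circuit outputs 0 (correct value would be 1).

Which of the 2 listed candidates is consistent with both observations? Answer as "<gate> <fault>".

N4 stuck-at-1

Evaluate each candidate on input x1=0, x2=1, x3=1:
  N4 stuck-at-1: N0=0, N1=0, N2=0, N3=0, N4=1 [stuck-at-1], N5=1, N6=0 → 0 — matches
  N2 stuck-at-1: N0=0, N1=0, N2=1 [stuck-at-1], N3=1, N4=1, N5=0, N6=1 → 1 — eliminated
Only N4 stuck-at-1 reproduces the observed 0.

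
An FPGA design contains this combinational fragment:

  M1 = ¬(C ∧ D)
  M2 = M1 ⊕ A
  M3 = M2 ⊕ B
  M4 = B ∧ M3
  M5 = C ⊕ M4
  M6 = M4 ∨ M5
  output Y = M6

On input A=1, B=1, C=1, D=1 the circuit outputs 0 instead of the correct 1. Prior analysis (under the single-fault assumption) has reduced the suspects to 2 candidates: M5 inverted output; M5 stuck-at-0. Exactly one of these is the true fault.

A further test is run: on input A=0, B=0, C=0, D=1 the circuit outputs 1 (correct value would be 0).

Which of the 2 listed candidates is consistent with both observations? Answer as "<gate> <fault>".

Evaluate each candidate on input A=0, B=0, C=0, D=1:
  M5 inverted output: M1=1, M2=1, M3=1, M4=0, M5=1 [inverted output], M6=1 → 1 — matches
  M5 stuck-at-0: M1=1, M2=1, M3=1, M4=0, M5=0 [stuck-at-0], M6=0 → 0 — eliminated
Only M5 inverted output reproduces the observed 1.

M5 inverted output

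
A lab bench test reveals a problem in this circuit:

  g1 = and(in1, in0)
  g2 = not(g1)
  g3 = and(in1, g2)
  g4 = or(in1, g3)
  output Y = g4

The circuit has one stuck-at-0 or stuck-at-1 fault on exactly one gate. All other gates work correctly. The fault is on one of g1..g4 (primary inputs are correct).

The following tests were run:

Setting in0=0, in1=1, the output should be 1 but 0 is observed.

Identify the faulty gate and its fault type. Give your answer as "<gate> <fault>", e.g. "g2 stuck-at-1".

Fault-free values for test 1 (in0=0, in1=1): g1=0, g2=1, g3=1, g4=1, giving Y=1. Observed 0.
Test 1: faults giving observed 0 are {g4 stuck-at-0}.
Only g4 stuck-at-0 is consistent with every test.

g4 stuck-at-0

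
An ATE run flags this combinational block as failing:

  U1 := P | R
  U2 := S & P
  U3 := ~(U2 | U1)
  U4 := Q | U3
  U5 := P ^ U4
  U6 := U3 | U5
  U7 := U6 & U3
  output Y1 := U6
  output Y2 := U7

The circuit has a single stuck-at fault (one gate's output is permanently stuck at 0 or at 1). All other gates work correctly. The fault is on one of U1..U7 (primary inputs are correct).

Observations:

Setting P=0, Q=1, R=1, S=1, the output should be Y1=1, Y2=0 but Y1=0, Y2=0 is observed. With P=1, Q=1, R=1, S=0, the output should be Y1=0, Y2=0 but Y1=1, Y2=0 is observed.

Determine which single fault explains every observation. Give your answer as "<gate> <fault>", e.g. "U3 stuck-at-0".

U4 stuck-at-0

Fault-free values for test 1 (P=0, Q=1, R=1, S=1): U1=1, U2=0, U3=0, U4=1, U5=1, U6=1, U7=0, giving Y1=1, Y2=0. Observed Y1=0, Y2=0.
Test 1: faults giving observed Y1=0, Y2=0 are {U4 stuck-at-0, U5 stuck-at-0, U6 stuck-at-0}.
Test 2 (P=1, Q=1, R=1, S=0): fault-free U1=1, U2=0, U3=0, U4=1, U5=0, U6=0, U7=0 → Y1=0, Y2=0; observed Y1=1, Y2=0. Eliminates U5 stuck-at-0, U6 stuck-at-0.
Only U4 stuck-at-0 is consistent with every test.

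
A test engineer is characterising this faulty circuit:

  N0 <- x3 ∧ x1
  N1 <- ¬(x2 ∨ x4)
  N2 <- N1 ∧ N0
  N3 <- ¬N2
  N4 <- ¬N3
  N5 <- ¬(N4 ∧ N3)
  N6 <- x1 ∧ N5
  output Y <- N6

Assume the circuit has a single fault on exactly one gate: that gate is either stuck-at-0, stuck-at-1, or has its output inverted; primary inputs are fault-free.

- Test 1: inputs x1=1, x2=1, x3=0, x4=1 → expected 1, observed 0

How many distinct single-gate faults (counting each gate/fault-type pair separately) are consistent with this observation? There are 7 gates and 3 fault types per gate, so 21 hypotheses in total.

Fault-free: N0=0, N1=0, N2=0, N3=1, N4=0, N5=1, N6=1 → 1. Observed 0.
  N0: none of the 3 fault types match ✗
  N1: none of the 3 fault types match ✗
  N2: none of the 3 fault types match ✗
  N3: none of the 3 fault types match ✗
  N4: stuck-at-1, inverted output ✓; others ✗
  N5: stuck-at-0, inverted output ✓; others ✗
  N6: stuck-at-0, inverted output ✓; others ✗
Consistent faults: {N4 stuck-at-1, N4 inverted output, N5 stuck-at-0, N5 inverted output, N6 stuck-at-0, N6 inverted output} — 6 in all.

6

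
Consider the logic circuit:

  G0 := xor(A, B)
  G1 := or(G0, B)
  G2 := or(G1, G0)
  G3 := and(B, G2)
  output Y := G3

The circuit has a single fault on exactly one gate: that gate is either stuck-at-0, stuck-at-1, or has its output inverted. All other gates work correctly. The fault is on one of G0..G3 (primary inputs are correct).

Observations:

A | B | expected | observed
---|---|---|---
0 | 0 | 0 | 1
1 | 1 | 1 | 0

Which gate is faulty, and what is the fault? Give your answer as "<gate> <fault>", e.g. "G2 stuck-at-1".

Fault-free values for test 1 (A=0, B=0): G0=0, G1=0, G2=0, G3=0, giving Y=0. Observed 1.
Test 1: faults giving observed 1 are {G3 stuck-at-1, G3 inverted output}.
Test 2 (A=1, B=1): fault-free G0=0, G1=1, G2=1, G3=1 → 1; observed 0. Eliminates G3 stuck-at-1.
Only G3 inverted output is consistent with every test.

G3 inverted output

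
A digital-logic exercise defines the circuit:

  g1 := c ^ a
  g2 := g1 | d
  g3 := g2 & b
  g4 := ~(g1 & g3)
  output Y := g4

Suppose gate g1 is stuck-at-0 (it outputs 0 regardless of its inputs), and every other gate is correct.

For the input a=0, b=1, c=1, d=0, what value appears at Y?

Propagate with g1 forced: g1=0 [stuck-at-0], g2=0, g3=0, g4=1.
So Y = 1. (Without the fault it would be 0.)

1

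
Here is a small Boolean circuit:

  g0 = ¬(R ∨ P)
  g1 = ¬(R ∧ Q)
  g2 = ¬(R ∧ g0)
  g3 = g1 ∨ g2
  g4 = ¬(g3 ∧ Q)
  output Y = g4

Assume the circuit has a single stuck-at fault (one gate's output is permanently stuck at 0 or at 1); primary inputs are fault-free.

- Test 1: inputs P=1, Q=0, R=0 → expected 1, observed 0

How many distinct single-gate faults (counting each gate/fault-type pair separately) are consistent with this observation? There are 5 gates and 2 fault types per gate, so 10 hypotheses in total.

1

Fault-free: g0=0, g1=1, g2=1, g3=1, g4=1 → 1. Observed 0.
  g0 stuck-at-0: output 1 ✗
  g0 stuck-at-1: output 1 ✗
  g1 stuck-at-0: output 1 ✗
  g1 stuck-at-1: output 1 ✗
  g2 stuck-at-0: output 1 ✗
  g2 stuck-at-1: output 1 ✗
  g3 stuck-at-0: output 1 ✗
  g3 stuck-at-1: output 1 ✗
  g4 stuck-at-0: output 0 ✓
  g4 stuck-at-1: output 1 ✗
Consistent faults: {g4 stuck-at-0} — 1 in all.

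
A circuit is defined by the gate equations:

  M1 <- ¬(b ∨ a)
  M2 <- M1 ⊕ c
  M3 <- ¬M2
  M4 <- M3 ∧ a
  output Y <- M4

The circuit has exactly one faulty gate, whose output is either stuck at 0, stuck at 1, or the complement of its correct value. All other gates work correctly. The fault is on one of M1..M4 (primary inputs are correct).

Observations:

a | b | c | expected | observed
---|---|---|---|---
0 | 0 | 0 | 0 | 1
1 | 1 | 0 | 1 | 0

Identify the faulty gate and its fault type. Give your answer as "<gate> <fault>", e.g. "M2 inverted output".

Fault-free values for test 1 (a=0, b=0, c=0): M1=1, M2=1, M3=0, M4=0, giving Y=0. Observed 1.
Test 1: faults giving observed 1 are {M4 stuck-at-1, M4 inverted output}.
Test 2 (a=1, b=1, c=0): fault-free M1=0, M2=0, M3=1, M4=1 → 1; observed 0. Eliminates M4 stuck-at-1.
Only M4 inverted output is consistent with every test.

M4 inverted output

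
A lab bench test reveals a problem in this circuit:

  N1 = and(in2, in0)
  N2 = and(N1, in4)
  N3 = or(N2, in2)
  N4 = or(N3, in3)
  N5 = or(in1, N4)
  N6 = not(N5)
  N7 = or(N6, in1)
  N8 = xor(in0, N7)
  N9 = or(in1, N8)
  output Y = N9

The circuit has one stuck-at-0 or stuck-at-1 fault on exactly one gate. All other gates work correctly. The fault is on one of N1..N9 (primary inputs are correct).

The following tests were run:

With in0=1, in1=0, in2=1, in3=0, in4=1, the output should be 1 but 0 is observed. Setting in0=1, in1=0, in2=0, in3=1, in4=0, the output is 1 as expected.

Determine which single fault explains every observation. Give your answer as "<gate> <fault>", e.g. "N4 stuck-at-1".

Fault-free values for test 1 (in0=1, in1=0, in2=1, in3=0, in4=1): N1=1, N2=1, N3=1, N4=1, N5=1, N6=0, N7=0, N8=1, N9=1, giving Y=1. Observed 0.
Test 1: faults giving observed 0 are {N3 stuck-at-0, N4 stuck-at-0, N5 stuck-at-0, N6 stuck-at-1, N7 stuck-at-1, N8 stuck-at-0, N9 stuck-at-0}.
Test 2 (in0=1, in1=0, in2=0, in3=1, in4=0): fault-free N1=0, N2=0, N3=0, N4=1, N5=1, N6=0, N7=0, N8=1, N9=1 → 1; observed 1. Eliminates N4 stuck-at-0, N5 stuck-at-0, N6 stuck-at-1, N7 stuck-at-1, N8 stuck-at-0, N9 stuck-at-0.
Only N3 stuck-at-0 is consistent with every test.

N3 stuck-at-0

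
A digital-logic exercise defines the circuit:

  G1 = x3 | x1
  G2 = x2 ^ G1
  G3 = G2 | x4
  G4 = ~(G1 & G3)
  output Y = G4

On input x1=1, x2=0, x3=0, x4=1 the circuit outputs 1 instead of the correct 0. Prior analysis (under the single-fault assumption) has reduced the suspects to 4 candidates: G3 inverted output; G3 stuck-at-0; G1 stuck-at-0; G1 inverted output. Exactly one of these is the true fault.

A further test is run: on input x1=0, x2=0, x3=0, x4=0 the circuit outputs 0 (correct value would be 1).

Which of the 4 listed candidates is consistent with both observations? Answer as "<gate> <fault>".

G1 inverted output

Evaluate each candidate on input x1=0, x2=0, x3=0, x4=0:
  G3 inverted output: G1=0, G2=0, G3=1 [inverted output], G4=1 → 1 — eliminated
  G3 stuck-at-0: G1=0, G2=0, G3=0 [stuck-at-0], G4=1 → 1 — eliminated
  G1 stuck-at-0: G1=0 [stuck-at-0], G2=0, G3=0, G4=1 → 1 — eliminated
  G1 inverted output: G1=1 [inverted output], G2=1, G3=1, G4=0 → 0 — matches
Only G1 inverted output reproduces the observed 0.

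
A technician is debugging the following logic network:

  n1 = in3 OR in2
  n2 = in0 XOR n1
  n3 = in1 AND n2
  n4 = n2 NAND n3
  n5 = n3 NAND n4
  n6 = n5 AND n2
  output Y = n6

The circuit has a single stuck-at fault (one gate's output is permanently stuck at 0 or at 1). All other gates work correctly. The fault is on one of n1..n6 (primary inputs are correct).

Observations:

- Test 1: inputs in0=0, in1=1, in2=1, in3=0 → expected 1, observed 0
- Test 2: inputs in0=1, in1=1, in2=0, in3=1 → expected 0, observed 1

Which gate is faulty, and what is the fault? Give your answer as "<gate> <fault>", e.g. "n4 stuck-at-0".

Fault-free values for test 1 (in0=0, in1=1, in2=1, in3=0): n1=1, n2=1, n3=1, n4=0, n5=1, n6=1, giving Y=1. Observed 0.
Test 1: faults giving observed 0 are {n1 stuck-at-0, n2 stuck-at-0, n4 stuck-at-1, n5 stuck-at-0, n6 stuck-at-0}.
Test 2 (in0=1, in1=1, in2=0, in3=1): fault-free n1=1, n2=0, n3=0, n4=1, n5=1, n6=0 → 0; observed 1. Eliminates n2 stuck-at-0, n4 stuck-at-1, n5 stuck-at-0, n6 stuck-at-0.
Only n1 stuck-at-0 is consistent with every test.

n1 stuck-at-0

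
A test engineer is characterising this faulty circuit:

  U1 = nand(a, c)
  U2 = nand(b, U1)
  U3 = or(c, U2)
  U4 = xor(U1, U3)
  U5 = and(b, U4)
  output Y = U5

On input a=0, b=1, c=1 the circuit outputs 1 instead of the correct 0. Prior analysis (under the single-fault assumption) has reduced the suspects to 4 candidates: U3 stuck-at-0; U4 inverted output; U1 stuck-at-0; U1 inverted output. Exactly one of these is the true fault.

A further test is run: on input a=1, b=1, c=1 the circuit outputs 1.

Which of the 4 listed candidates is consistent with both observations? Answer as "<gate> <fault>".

U1 stuck-at-0

Evaluate each candidate on input a=1, b=1, c=1:
  U3 stuck-at-0: U1=0, U2=1, U3=0 [stuck-at-0], U4=0, U5=0 → 0 — eliminated
  U4 inverted output: U1=0, U2=1, U3=1, U4=0 [inverted output], U5=0 → 0 — eliminated
  U1 stuck-at-0: U1=0 [stuck-at-0], U2=1, U3=1, U4=1, U5=1 → 1 — matches
  U1 inverted output: U1=1 [inverted output], U2=0, U3=1, U4=0, U5=0 → 0 — eliminated
Only U1 stuck-at-0 reproduces the observed 1.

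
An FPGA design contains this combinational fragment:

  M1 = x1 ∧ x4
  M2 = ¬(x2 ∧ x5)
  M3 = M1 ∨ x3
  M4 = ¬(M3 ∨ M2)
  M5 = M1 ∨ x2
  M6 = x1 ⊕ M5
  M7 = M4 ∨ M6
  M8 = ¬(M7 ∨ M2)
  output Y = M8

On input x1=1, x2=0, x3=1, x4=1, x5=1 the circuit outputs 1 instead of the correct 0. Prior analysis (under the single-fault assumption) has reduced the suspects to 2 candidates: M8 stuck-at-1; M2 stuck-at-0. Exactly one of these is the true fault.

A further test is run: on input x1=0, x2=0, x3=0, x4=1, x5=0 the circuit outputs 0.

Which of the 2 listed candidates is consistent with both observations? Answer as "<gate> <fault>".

M2 stuck-at-0

Evaluate each candidate on input x1=0, x2=0, x3=0, x4=1, x5=0:
  M8 stuck-at-1: M1=0, M2=1, M3=0, M4=0, M5=0, M6=0, M7=0, M8=1 [stuck-at-1] → 1 — eliminated
  M2 stuck-at-0: M1=0, M2=0 [stuck-at-0], M3=0, M4=1, M5=0, M6=0, M7=1, M8=0 → 0 — matches
Only M2 stuck-at-0 reproduces the observed 0.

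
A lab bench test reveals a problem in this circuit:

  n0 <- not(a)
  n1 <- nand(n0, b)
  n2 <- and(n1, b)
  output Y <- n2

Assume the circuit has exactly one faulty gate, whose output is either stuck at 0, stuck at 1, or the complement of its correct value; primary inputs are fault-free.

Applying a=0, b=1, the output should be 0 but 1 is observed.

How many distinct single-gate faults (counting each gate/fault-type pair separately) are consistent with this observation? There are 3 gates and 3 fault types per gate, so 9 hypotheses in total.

Fault-free: n0=1, n1=0, n2=0 → 0. Observed 1.
  n0 stuck-at-0: output 1 ✓
  n0 stuck-at-1: output 0 ✗
  n0 inverted output: output 1 ✓
  n1 stuck-at-0: output 0 ✗
  n1 stuck-at-1: output 1 ✓
  n1 inverted output: output 1 ✓
  n2 stuck-at-0: output 0 ✗
  n2 stuck-at-1: output 1 ✓
  n2 inverted output: output 1 ✓
Consistent faults: {n0 stuck-at-0, n0 inverted output, n1 stuck-at-1, n1 inverted output, n2 stuck-at-1, n2 inverted output} — 6 in all.

6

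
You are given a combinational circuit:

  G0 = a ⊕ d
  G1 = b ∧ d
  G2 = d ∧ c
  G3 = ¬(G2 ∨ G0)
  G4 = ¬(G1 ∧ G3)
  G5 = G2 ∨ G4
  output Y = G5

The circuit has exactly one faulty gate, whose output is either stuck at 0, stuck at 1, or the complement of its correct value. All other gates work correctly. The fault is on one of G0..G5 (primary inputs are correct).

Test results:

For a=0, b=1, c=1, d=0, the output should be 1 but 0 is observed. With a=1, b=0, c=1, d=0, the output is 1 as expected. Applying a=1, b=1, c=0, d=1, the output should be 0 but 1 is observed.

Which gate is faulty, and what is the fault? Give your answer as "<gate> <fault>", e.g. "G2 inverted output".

G1 inverted output

Fault-free values for test 1 (a=0, b=1, c=1, d=0): G0=0, G1=0, G2=0, G3=1, G4=1, G5=1, giving Y=1. Observed 0.
Test 1: faults giving observed 0 are {G1 stuck-at-1, G1 inverted output, G4 stuck-at-0, G4 inverted output, G5 stuck-at-0, G5 inverted output}.
Test 2 (a=1, b=0, c=1, d=0): fault-free G0=1, G1=0, G2=0, G3=0, G4=1, G5=1 → 1; observed 1. Eliminates G4 stuck-at-0, G4 inverted output, G5 stuck-at-0, G5 inverted output.
Test 3 (a=1, b=1, c=0, d=1): fault-free G0=0, G1=1, G2=0, G3=1, G4=0, G5=0 → 0; observed 1. Eliminates G1 stuck-at-1.
Only G1 inverted output is consistent with every test.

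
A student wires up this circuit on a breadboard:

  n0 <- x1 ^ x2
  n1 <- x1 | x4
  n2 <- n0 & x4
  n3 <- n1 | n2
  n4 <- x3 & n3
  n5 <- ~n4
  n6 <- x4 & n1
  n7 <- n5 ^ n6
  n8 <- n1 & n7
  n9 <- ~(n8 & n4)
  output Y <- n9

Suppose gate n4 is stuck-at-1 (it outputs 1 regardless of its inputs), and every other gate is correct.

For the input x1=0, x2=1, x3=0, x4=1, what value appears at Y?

Propagate with n4 forced: n0=1, n1=1, n2=1, n3=1, n4=1 [stuck-at-1], n5=0, n6=1, n7=1, n8=1, n9=0.
So Y = 0. (Without the fault it would be 1.)

0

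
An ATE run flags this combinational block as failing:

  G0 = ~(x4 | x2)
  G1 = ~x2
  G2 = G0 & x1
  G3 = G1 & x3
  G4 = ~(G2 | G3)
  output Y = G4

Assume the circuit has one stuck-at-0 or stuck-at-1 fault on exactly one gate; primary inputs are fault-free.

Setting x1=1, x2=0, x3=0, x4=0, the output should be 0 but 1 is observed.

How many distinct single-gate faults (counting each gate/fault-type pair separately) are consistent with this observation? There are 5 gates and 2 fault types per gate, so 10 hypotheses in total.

Fault-free: G0=1, G1=1, G2=1, G3=0, G4=0 → 0. Observed 1.
  G0 stuck-at-0: output 1 ✓
  G0 stuck-at-1: output 0 ✗
  G1 stuck-at-0: output 0 ✗
  G1 stuck-at-1: output 0 ✗
  G2 stuck-at-0: output 1 ✓
  G2 stuck-at-1: output 0 ✗
  G3 stuck-at-0: output 0 ✗
  G3 stuck-at-1: output 0 ✗
  G4 stuck-at-0: output 0 ✗
  G4 stuck-at-1: output 1 ✓
Consistent faults: {G0 stuck-at-0, G2 stuck-at-0, G4 stuck-at-1} — 3 in all.

3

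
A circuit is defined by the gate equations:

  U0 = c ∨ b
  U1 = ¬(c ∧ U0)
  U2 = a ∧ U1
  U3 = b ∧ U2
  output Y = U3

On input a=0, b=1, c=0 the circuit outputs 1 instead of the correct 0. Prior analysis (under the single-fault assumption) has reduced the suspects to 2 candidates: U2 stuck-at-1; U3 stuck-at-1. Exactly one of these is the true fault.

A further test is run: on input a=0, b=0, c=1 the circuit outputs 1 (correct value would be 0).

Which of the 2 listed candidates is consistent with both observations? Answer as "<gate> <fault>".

U3 stuck-at-1

Evaluate each candidate on input a=0, b=0, c=1:
  U2 stuck-at-1: U0=1, U1=0, U2=1 [stuck-at-1], U3=0 → 0 — eliminated
  U3 stuck-at-1: U0=1, U1=0, U2=0, U3=1 [stuck-at-1] → 1 — matches
Only U3 stuck-at-1 reproduces the observed 1.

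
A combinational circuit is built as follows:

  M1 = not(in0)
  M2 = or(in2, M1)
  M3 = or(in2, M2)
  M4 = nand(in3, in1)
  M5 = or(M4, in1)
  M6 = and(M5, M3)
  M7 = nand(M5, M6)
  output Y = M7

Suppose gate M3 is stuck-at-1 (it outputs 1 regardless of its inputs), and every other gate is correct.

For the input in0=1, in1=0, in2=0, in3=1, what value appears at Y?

Propagate with M3 forced: M1=0, M2=0, M3=1 [stuck-at-1], M4=1, M5=1, M6=1, M7=0.
So Y = 0. (Without the fault it would be 1.)

0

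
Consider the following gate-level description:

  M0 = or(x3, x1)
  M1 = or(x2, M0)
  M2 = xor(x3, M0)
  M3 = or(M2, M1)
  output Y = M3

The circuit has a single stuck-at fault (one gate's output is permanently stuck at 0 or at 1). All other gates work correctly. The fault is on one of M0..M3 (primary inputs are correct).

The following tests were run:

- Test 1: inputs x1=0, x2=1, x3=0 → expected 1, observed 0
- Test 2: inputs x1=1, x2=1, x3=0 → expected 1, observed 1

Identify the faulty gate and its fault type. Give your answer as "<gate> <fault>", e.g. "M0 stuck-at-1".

M1 stuck-at-0

Fault-free values for test 1 (x1=0, x2=1, x3=0): M0=0, M1=1, M2=0, M3=1, giving Y=1. Observed 0.
Test 1: faults giving observed 0 are {M1 stuck-at-0, M3 stuck-at-0}.
Test 2 (x1=1, x2=1, x3=0): fault-free M0=1, M1=1, M2=1, M3=1 → 1; observed 1. Eliminates M3 stuck-at-0.
Only M1 stuck-at-0 is consistent with every test.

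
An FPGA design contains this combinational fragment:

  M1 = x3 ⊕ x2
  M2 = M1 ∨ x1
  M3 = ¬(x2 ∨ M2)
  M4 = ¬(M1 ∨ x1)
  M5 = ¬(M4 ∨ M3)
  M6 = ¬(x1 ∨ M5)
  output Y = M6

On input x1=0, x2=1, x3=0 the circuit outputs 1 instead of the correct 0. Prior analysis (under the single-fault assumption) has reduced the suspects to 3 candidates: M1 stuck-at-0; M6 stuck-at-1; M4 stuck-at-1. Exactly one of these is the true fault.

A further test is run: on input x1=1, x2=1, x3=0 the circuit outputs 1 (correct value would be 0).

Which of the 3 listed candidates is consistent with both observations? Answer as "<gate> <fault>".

M6 stuck-at-1

Evaluate each candidate on input x1=1, x2=1, x3=0:
  M1 stuck-at-0: M1=0 [stuck-at-0], M2=1, M3=0, M4=0, M5=1, M6=0 → 0 — eliminated
  M6 stuck-at-1: M1=1, M2=1, M3=0, M4=0, M5=1, M6=1 [stuck-at-1] → 1 — matches
  M4 stuck-at-1: M1=1, M2=1, M3=0, M4=1 [stuck-at-1], M5=0, M6=0 → 0 — eliminated
Only M6 stuck-at-1 reproduces the observed 1.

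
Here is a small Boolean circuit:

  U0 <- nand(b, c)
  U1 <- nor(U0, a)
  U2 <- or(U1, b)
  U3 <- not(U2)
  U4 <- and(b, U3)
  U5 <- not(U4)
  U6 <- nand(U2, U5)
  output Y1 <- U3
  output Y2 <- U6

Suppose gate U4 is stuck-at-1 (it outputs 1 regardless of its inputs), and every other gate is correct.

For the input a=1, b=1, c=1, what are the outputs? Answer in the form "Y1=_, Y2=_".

Y1=0, Y2=1

Propagate with U4 forced: U0=0, U1=0, U2=1, U3=0, U4=1 [stuck-at-1], U5=0, U6=1.
So the outputs are Y1=0, Y2=1. (Without the fault they would be Y1=0, Y2=0.)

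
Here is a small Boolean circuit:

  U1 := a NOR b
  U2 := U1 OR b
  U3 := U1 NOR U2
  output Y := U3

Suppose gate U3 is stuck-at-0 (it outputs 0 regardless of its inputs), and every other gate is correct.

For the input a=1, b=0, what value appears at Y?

Propagate with U3 forced: U1=0, U2=0, U3=0 [stuck-at-0].
So Y = 0. (Without the fault it would be 1.)

0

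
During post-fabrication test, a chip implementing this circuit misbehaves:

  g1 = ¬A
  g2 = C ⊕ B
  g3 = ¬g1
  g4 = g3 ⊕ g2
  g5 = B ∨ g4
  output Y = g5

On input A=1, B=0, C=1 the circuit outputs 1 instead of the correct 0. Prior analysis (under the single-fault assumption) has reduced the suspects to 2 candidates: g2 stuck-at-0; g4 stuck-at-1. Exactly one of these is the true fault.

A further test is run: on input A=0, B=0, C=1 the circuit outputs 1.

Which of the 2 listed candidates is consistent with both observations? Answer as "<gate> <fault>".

Evaluate each candidate on input A=0, B=0, C=1:
  g2 stuck-at-0: g1=1, g2=0 [stuck-at-0], g3=0, g4=0, g5=0 → 0 — eliminated
  g4 stuck-at-1: g1=1, g2=1, g3=0, g4=1 [stuck-at-1], g5=1 → 1 — matches
Only g4 stuck-at-1 reproduces the observed 1.

g4 stuck-at-1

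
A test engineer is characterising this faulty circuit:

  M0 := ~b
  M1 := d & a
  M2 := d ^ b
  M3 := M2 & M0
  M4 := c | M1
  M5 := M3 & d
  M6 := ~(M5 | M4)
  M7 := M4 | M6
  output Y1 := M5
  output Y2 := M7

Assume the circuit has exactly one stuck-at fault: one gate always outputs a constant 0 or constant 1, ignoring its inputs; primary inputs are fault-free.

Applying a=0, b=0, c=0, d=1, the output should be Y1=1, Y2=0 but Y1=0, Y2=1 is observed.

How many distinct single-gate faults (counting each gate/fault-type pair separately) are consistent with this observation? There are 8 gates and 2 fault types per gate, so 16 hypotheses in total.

Fault-free: M0=1, M1=0, M2=1, M3=1, M4=0, M5=1, M6=0, M7=0 → Y1=1, Y2=0. Observed Y1=0, Y2=1.
  M0: stuck-at-0 ✓; others ✗
  M1: none of the 2 fault types match ✗
  M2: stuck-at-0 ✓; others ✗
  M3: stuck-at-0 ✓; others ✗
  M4: none of the 2 fault types match ✗
  M5: stuck-at-0 ✓; others ✗
  M6: none of the 2 fault types match ✗
  M7: none of the 2 fault types match ✗
Consistent faults: {M0 stuck-at-0, M2 stuck-at-0, M3 stuck-at-0, M5 stuck-at-0} — 4 in all.

4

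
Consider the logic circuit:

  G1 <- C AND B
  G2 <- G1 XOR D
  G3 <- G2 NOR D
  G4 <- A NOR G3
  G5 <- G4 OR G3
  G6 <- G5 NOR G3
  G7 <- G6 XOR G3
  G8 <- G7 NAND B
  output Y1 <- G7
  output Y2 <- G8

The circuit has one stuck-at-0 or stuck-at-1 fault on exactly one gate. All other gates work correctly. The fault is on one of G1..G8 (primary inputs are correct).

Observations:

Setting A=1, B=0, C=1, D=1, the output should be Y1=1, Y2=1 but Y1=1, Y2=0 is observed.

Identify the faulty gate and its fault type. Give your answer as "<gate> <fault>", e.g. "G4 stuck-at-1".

G8 stuck-at-0

Fault-free values for test 1 (A=1, B=0, C=1, D=1): G1=0, G2=1, G3=0, G4=0, G5=0, G6=1, G7=1, G8=1, giving Y1=1, Y2=1. Observed Y1=1, Y2=0.
Test 1: faults giving observed Y1=1, Y2=0 are {G8 stuck-at-0}.
Only G8 stuck-at-0 is consistent with every test.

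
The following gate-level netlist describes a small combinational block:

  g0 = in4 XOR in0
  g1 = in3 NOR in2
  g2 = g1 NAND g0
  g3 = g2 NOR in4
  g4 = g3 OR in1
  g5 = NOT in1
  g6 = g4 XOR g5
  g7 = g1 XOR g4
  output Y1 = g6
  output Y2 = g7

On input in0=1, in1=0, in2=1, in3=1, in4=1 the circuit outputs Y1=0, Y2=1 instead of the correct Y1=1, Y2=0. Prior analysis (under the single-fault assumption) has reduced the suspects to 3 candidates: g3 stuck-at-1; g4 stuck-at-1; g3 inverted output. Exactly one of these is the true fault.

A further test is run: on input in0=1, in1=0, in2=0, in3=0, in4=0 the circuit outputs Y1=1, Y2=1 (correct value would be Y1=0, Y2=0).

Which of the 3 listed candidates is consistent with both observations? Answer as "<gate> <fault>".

g3 inverted output

Evaluate each candidate on input in0=1, in1=0, in2=0, in3=0, in4=0:
  g3 stuck-at-1: g0=1, g1=1, g2=0, g3=1 [stuck-at-1], g4=1, g5=1, g6=0, g7=0 → Y1=0, Y2=0 — eliminated
  g4 stuck-at-1: g0=1, g1=1, g2=0, g3=1, g4=1 [stuck-at-1], g5=1, g6=0, g7=0 → Y1=0, Y2=0 — eliminated
  g3 inverted output: g0=1, g1=1, g2=0, g3=0 [inverted output], g4=0, g5=1, g6=1, g7=1 → Y1=1, Y2=1 — matches
Only g3 inverted output reproduces the observed Y1=1, Y2=1.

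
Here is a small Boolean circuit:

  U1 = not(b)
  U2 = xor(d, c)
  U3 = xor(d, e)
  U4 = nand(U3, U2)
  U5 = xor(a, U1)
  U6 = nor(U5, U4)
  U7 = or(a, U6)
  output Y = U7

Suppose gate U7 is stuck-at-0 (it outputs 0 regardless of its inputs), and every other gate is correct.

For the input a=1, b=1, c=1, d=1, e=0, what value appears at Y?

0

Propagate with U7 forced: U1=0, U2=0, U3=1, U4=1, U5=1, U6=0, U7=0 [stuck-at-0].
So Y = 0. (Without the fault it would be 1.)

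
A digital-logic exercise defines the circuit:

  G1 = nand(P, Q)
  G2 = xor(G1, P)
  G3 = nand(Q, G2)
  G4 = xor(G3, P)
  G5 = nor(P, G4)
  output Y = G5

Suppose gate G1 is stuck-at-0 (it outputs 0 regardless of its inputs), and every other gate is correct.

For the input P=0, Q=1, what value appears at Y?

0

Propagate with G1 forced: G1=0 [stuck-at-0], G2=0, G3=1, G4=1, G5=0.
So Y = 0. (Without the fault it would be 1.)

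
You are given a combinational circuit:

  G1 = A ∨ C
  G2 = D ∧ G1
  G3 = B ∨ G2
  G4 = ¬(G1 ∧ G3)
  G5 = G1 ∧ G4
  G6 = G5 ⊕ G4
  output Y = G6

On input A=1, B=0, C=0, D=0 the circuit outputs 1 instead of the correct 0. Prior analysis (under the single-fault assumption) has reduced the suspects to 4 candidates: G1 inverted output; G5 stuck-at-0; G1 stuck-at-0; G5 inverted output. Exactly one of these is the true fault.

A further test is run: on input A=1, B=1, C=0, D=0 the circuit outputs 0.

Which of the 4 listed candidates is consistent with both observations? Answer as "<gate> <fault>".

Evaluate each candidate on input A=1, B=1, C=0, D=0:
  G1 inverted output: G1=0 [inverted output], G2=0, G3=1, G4=1, G5=0, G6=1 → 1 — eliminated
  G5 stuck-at-0: G1=1, G2=0, G3=1, G4=0, G5=0 [stuck-at-0], G6=0 → 0 — matches
  G1 stuck-at-0: G1=0 [stuck-at-0], G2=0, G3=1, G4=1, G5=0, G6=1 → 1 — eliminated
  G5 inverted output: G1=1, G2=0, G3=1, G4=0, G5=1 [inverted output], G6=1 → 1 — eliminated
Only G5 stuck-at-0 reproduces the observed 0.

G5 stuck-at-0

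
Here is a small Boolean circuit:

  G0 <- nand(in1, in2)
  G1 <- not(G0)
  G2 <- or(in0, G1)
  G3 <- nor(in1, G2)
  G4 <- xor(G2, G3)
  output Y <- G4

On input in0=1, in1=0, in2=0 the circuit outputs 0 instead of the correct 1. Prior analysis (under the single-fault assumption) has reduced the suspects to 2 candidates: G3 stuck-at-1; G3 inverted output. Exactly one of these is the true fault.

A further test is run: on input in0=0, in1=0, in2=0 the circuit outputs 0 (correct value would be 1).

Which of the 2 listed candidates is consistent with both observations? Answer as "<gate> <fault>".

G3 inverted output

Evaluate each candidate on input in0=0, in1=0, in2=0:
  G3 stuck-at-1: G0=1, G1=0, G2=0, G3=1 [stuck-at-1], G4=1 → 1 — eliminated
  G3 inverted output: G0=1, G1=0, G2=0, G3=0 [inverted output], G4=0 → 0 — matches
Only G3 inverted output reproduces the observed 0.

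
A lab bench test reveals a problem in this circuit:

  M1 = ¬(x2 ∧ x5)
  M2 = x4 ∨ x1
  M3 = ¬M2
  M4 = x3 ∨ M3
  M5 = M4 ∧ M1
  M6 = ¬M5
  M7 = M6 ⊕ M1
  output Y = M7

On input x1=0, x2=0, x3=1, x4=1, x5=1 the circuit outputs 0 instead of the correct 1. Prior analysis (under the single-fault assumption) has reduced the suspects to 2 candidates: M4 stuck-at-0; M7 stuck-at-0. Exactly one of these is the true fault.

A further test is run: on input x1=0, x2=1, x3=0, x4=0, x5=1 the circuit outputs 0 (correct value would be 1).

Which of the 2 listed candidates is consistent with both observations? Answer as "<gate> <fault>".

M7 stuck-at-0

Evaluate each candidate on input x1=0, x2=1, x3=0, x4=0, x5=1:
  M4 stuck-at-0: M1=0, M2=0, M3=1, M4=0 [stuck-at-0], M5=0, M6=1, M7=1 → 1 — eliminated
  M7 stuck-at-0: M1=0, M2=0, M3=1, M4=1, M5=0, M6=1, M7=0 [stuck-at-0] → 0 — matches
Only M7 stuck-at-0 reproduces the observed 0.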